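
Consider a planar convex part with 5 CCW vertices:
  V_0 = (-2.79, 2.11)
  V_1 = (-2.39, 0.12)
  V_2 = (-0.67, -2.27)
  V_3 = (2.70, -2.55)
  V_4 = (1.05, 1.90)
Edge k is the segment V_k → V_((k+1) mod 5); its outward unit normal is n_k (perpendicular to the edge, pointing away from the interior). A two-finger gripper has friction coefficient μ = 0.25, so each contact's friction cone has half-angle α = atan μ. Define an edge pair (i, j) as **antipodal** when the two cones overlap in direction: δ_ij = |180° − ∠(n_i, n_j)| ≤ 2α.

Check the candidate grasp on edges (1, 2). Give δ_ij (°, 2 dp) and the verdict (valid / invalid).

δ = 130.49°, invalid

α = atan 0.25 = 14.04°;  2α = 28.07°
edge 1: e_1 = (+1.72, -2.39);  n_1 = (-0.8117, -0.5841)
edge 2: e_2 = (+3.37, -0.28);  n_2 = (-0.0828, -0.9966)
∠(n_1, n_2) = 49.51°
δ = |180° − 49.51°| = 130.49°
130.49° > 2α = 28.07°  →  invalid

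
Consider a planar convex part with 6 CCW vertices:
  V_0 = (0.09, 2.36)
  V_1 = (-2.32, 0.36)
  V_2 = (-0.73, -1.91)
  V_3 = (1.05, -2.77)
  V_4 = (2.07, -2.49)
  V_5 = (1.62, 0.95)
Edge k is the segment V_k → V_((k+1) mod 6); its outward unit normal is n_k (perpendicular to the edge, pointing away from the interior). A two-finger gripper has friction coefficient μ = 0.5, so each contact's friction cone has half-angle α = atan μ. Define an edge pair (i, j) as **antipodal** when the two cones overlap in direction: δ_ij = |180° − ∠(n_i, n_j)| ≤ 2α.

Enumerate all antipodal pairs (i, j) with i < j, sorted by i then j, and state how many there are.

α = atan 0.5 = 26.57°;  2α = 53.13°
n_0 = (-0.6386, +0.7695)
n_1 = (-0.8191, -0.5737)
n_2 = (-0.4350, -0.9004)
n_3 = (+0.2647, -0.9643)
n_4 = (+0.9916, +0.1297)
n_5 = (+0.6777, +0.7354)
  (0,1): δ = 94.68°  ·
  (0,2): δ = 65.48°  ·
  (0,3): δ = 24.34°  ✓
  (0,4): δ = 57.76°  ·
  (0,5): δ = 97.65°  ·
  (1,2): δ = 150.80°  ·
  (1,3): δ = 109.66°  ·
  (1,4): δ = 27.56°  ✓
  (1,5): δ = 12.33°  ✓
  (2,3): δ = 138.86°  ·
  (2,4): δ = 56.76°  ·
  (2,5): δ = 16.88°  ✓
  (3,4): δ = 97.90°  ·
  (3,5): δ = 58.01°  ·
  (4,5): δ = 140.12°  ·
antipodal pairs: 4

count = 4; pairs: (0,3), (1,4), (1,5), (2,5)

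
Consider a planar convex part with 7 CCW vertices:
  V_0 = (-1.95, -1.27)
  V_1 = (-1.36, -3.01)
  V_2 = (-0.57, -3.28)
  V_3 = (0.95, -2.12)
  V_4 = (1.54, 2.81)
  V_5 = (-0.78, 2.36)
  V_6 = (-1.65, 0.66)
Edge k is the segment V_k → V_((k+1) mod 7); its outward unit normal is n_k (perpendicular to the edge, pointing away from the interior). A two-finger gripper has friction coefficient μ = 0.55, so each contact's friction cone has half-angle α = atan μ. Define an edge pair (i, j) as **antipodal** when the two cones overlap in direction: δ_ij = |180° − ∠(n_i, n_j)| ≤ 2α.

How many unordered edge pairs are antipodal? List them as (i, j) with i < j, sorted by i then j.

α = atan 0.55 = 28.81°;  2α = 57.62°
n_0 = (-0.9470, -0.3211)
n_1 = (-0.3234, -0.9463)
n_2 = (+0.6067, -0.7950)
n_3 = (+0.9929, -0.1188)
n_4 = (-0.1904, +0.9817)
n_5 = (-0.8902, +0.4556)
n_6 = (-0.9881, +0.1536)
  (0,1): δ = 127.60°  ·
  (0,2): δ = 71.38°  ·
  (0,3): δ = 25.56°  ✓
  (0,4): δ = 82.25°  ·
  (0,5): δ = 134.17°  ·
  (0,6): δ = 152.43°  ·
  (1,2): δ = 123.78°  ·
  (1,3): δ = 77.96°  ·
  (1,4): δ = 29.85°  ✓
  (1,5): δ = 81.77°  ·
  (1,6): δ = 100.03°  ·
  (2,3): δ = 134.17°  ·
  (2,4): δ = 26.37°  ✓
  (2,5): δ = 25.55°  ✓
  (2,6): δ = 43.82°  ✓
  (3,4): δ = 72.20°  ·
  (3,5): δ = 20.28°  ✓
  (3,6): δ = 2.01°  ✓
  (4,5): δ = 128.08°  ·
  (4,6): δ = 109.81°  ·
  (5,6): δ = 161.73°  ·
antipodal pairs: 7

count = 7; pairs: (0,3), (1,4), (2,4), (2,5), (2,6), (3,5), (3,6)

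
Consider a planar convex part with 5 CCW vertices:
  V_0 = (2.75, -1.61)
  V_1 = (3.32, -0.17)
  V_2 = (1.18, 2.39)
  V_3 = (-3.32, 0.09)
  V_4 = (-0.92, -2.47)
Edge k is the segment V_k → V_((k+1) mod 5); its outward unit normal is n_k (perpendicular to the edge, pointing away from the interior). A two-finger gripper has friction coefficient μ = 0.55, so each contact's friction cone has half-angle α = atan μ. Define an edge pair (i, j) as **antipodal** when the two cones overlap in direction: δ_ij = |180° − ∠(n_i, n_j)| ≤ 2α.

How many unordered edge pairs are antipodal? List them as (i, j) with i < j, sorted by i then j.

α = atan 0.55 = 28.81°;  2α = 57.62°
n_0 = (+0.9298, -0.3680)
n_1 = (+0.7672, +0.6414)
n_2 = (-0.4551, +0.8904)
n_3 = (-0.7295, -0.6839)
n_4 = (+0.2282, -0.9736)
  (0,1): δ = 118.51°  ·
  (0,2): δ = 41.33°  ✓
  (0,3): δ = 64.75°  ·
  (0,4): δ = 124.78°  ·
  (1,2): δ = 102.82°  ·
  (1,3): δ = 3.26°  ✓
  (1,4): δ = 63.29°  ·
  (2,3): δ = 73.92°  ·
  (2,4): δ = 13.88°  ✓
  (3,4): δ = 119.96°  ·
antipodal pairs: 3

count = 3; pairs: (0,2), (1,3), (2,4)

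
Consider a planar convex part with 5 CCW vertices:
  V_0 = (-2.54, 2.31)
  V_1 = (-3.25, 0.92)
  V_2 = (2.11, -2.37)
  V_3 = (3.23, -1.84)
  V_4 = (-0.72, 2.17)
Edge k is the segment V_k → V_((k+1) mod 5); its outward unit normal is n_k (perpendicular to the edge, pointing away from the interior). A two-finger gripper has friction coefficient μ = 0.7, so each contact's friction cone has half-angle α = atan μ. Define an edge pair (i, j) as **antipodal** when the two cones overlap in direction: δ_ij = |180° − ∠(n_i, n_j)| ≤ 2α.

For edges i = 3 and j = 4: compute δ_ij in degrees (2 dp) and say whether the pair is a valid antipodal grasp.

δ = 138.97°, invalid

α = atan 0.7 = 34.99°;  2α = 69.98°
edge 3: e_3 = (-3.95, +4.01);  n_3 = (+0.7124, +0.7018)
edge 4: e_4 = (-1.82, +0.14);  n_4 = (+0.0767, +0.9971)
∠(n_3, n_4) = 41.03°
δ = |180° − 41.03°| = 138.97°
138.97° > 2α = 69.98°  →  invalid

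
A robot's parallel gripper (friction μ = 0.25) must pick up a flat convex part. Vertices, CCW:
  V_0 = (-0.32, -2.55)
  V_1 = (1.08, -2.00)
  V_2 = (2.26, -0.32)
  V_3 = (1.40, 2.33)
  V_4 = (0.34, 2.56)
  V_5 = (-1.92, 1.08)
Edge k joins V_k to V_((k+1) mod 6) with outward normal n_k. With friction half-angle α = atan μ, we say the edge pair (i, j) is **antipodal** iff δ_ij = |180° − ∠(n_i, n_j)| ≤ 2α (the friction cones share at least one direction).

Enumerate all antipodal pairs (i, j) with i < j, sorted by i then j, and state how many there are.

count = 3; pairs: (0,4), (1,4), (2,5)

α = atan 0.25 = 14.04°;  2α = 28.07°
n_0 = (+0.3657, -0.9308)
n_1 = (+0.8183, -0.5748)
n_2 = (+0.9512, +0.3087)
n_3 = (+0.2120, +0.9773)
n_4 = (-0.5478, +0.8366)
n_5 = (-0.9151, -0.4033)
  (0,1): δ = 146.53°  ·
  (0,2): δ = 93.47°  ·
  (0,3): δ = 33.69°  ·
  (0,4): δ = 11.77°  ✓
  (0,5): δ = 92.34°  ·
  (1,2): δ = 126.94°  ·
  (1,3): δ = 67.16°  ·
  (1,4): δ = 21.70°  ✓
  (1,5): δ = 58.87°  ·
  (2,3): δ = 120.22°  ·
  (2,4): δ = 74.76°  ·
  (2,5): δ = 5.81°  ✓
  (3,4): δ = 134.54°  ·
  (3,5): δ = 53.97°  ·
  (4,5): δ = 99.43°  ·
antipodal pairs: 3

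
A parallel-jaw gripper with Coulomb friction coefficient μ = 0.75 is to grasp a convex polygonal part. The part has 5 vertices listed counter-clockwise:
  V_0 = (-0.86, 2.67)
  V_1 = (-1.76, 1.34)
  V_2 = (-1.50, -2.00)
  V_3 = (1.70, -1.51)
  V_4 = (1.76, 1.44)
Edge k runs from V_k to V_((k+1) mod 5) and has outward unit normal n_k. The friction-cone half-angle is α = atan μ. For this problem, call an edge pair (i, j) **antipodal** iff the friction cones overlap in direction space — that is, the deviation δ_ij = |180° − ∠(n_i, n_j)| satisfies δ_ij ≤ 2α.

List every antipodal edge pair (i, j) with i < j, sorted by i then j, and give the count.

α = atan 0.75 = 36.87°;  2α = 73.74°
n_0 = (-0.8282, +0.5604)
n_1 = (-0.9970, -0.0776)
n_2 = (+0.1514, -0.9885)
n_3 = (+0.9998, -0.0203)
n_4 = (+0.4250, +0.9052)
  (0,1): δ = 141.46°  ·
  (0,2): δ = 47.21°  ✓
  (0,3): δ = 32.92°  ✓
  (0,4): δ = 98.94°  ·
  (1,2): δ = 85.75°  ·
  (1,3): δ = 5.62°  ✓
  (1,4): δ = 60.40°  ✓
  (2,3): δ = 99.87°  ·
  (2,4): δ = 33.85°  ✓
  (3,4): δ = 113.98°  ·
antipodal pairs: 5

count = 5; pairs: (0,2), (0,3), (1,3), (1,4), (2,4)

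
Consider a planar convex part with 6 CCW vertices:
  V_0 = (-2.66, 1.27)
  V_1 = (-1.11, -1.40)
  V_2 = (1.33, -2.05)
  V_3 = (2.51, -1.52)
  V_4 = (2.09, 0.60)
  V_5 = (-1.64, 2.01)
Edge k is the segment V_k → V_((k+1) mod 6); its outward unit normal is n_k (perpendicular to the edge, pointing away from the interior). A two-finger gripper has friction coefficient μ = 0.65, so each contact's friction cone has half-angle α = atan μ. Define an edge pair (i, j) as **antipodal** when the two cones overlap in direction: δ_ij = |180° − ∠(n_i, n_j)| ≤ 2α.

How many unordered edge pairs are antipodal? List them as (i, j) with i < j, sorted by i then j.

count = 8; pairs: (0,3), (0,4), (1,3), (1,4), (1,5), (2,4), (2,5), (3,5)

α = atan 0.65 = 33.02°;  2α = 66.05°
n_0 = (-0.8648, -0.5021)
n_1 = (-0.2574, -0.9663)
n_2 = (+0.4097, -0.9122)
n_3 = (+0.9809, +0.1943)
n_4 = (+0.3536, +0.9354)
n_5 = (-0.5872, +0.8094)
  (0,1): δ = 135.05°  ·
  (0,2): δ = 95.95°  ·
  (0,3): δ = 18.93°  ✓
  (0,4): δ = 39.16°  ✓
  (0,5): δ = 95.82°  ·
  (1,2): δ = 140.90°  ·
  (1,3): δ = 63.88°  ✓
  (1,4): δ = 5.79°  ✓
  (1,5): δ = 50.88°  ✓
  (2,3): δ = 102.98°  ·
  (2,4): δ = 44.89°  ✓
  (2,5): δ = 11.77°  ✓
  (3,4): δ = 121.91°  ·
  (3,5): δ = 65.25°  ✓
  (4,5): δ = 123.33°  ·
antipodal pairs: 8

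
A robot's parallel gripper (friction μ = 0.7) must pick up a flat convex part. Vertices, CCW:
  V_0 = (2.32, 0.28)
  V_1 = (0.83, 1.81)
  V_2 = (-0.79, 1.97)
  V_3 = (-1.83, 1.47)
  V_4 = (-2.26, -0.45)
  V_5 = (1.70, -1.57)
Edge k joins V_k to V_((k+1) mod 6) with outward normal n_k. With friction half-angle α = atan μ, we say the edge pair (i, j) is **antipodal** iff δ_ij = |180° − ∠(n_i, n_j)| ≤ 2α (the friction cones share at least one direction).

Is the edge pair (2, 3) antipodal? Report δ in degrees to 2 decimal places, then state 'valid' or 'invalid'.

δ = 128.30°, invalid

α = atan 0.7 = 34.99°;  2α = 69.98°
edge 2: e_2 = (-1.04, -0.50);  n_2 = (-0.4333, +0.9013)
edge 3: e_3 = (-0.43, -1.92);  n_3 = (-0.9758, +0.2185)
∠(n_2, n_3) = 51.70°
δ = |180° − 51.70°| = 128.30°
128.30° > 2α = 69.98°  →  invalid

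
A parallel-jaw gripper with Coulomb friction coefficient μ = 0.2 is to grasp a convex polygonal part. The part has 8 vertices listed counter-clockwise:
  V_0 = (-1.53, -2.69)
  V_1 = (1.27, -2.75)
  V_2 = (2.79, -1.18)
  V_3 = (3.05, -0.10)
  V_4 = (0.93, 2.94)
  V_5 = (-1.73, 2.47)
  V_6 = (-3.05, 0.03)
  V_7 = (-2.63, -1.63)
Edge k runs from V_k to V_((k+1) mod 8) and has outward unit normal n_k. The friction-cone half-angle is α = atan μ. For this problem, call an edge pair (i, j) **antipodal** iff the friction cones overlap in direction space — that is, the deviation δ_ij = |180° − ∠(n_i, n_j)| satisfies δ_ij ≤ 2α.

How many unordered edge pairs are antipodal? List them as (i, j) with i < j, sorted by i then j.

α = atan 0.2 = 11.31°;  2α = 22.62°
n_0 = (-0.0214, -0.9998)
n_1 = (+0.7185, -0.6956)
n_2 = (+0.9722, -0.2341)
n_3 = (+0.8202, +0.5720)
n_4 = (-0.1740, +0.9847)
n_5 = (-0.8795, +0.4758)
n_6 = (-0.9695, -0.2453)
n_7 = (-0.6939, -0.7201)
  (0,1): δ = 132.85°  ·
  (0,2): δ = 102.31°  ·
  (0,3): δ = 53.88°  ·
  (0,4): δ = 11.25°  ✓
  (0,5): δ = 62.81°  ·
  (0,6): δ = 105.43°  ·
  (0,7): δ = 137.29°  ·
  (1,2): δ = 149.46°  ·
  (1,3): δ = 101.04°  ·
  (1,4): δ = 35.91°  ·
  (1,5): δ = 15.66°  ✓
  (1,6): δ = 58.27°  ·
  (1,7): δ = 90.13°  ·
  (2,3): δ = 131.57°  ·
  (2,4): δ = 66.44°  ·
  (2,5): δ = 14.88°  ✓
  (2,6): δ = 27.73°  ·
  (2,7): δ = 59.60°  ·
  (3,4): δ = 114.87°  ·
  (3,5): δ = 63.30°  ·
  (3,6): δ = 20.69°  ✓
  (3,7): δ = 11.17°  ✓
  (4,5): δ = 128.43°  ·
  (4,6): δ = 85.82°  ·
  (4,7): δ = 53.96°  ·
  (5,6): δ = 137.39°  ·
  (5,7): δ = 105.53°  ·
  (6,7): δ = 148.14°  ·
antipodal pairs: 5

count = 5; pairs: (0,4), (1,5), (2,5), (3,6), (3,7)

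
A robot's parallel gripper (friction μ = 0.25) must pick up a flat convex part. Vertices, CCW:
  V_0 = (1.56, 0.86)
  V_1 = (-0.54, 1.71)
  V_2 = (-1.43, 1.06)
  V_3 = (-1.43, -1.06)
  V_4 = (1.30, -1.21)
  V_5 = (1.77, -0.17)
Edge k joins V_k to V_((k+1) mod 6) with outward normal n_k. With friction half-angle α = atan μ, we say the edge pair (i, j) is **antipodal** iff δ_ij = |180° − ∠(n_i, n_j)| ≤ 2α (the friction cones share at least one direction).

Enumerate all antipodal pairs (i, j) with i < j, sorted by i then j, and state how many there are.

α = atan 0.25 = 14.04°;  2α = 28.07°
n_0 = (+0.3752, +0.9269)
n_1 = (-0.5898, +0.8076)
n_2 = (-1.0000, -0.0000)
n_3 = (-0.0549, -0.9985)
n_4 = (+0.9113, -0.4118)
n_5 = (+0.9798, +0.1998)
  (0,1): δ = 121.82°  ·
  (0,2): δ = 67.96°  ·
  (0,3): δ = 18.89°  ✓
  (0,4): δ = 87.72°  ·
  (0,5): δ = 123.56°  ·
  (1,2): δ = 126.14°  ·
  (1,3): δ = 39.29°  ·
  (1,4): δ = 29.54°  ·
  (1,5): δ = 65.38°  ·
  (2,3): δ = 93.14°  ·
  (2,4): δ = 24.32°  ✓
  (2,5): δ = 11.52°  ✓
  (3,4): δ = 111.17°  ·
  (3,5): δ = 75.33°  ·
  (4,5): δ = 144.16°  ·
antipodal pairs: 3

count = 3; pairs: (0,3), (2,4), (2,5)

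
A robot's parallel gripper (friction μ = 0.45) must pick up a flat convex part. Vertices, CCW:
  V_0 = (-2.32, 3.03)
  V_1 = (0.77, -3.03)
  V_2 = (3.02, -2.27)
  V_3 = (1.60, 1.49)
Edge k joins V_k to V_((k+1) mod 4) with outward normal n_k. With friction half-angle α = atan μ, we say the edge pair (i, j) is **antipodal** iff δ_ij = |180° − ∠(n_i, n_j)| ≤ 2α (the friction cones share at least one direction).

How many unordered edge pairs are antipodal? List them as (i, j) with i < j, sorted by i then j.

α = atan 0.45 = 24.23°;  2α = 48.46°
n_0 = (-0.8909, -0.4543)
n_1 = (+0.3200, -0.9474)
n_2 = (+0.9355, +0.3533)
n_3 = (+0.3657, +0.9308)
  (0,1): δ = 98.35°  ·
  (0,2): δ = 6.33°  ✓
  (0,3): δ = 41.54°  ✓
  (1,2): δ = 87.97°  ·
  (1,3): δ = 40.11°  ✓
  (2,3): δ = 132.14°  ·
antipodal pairs: 3

count = 3; pairs: (0,2), (0,3), (1,3)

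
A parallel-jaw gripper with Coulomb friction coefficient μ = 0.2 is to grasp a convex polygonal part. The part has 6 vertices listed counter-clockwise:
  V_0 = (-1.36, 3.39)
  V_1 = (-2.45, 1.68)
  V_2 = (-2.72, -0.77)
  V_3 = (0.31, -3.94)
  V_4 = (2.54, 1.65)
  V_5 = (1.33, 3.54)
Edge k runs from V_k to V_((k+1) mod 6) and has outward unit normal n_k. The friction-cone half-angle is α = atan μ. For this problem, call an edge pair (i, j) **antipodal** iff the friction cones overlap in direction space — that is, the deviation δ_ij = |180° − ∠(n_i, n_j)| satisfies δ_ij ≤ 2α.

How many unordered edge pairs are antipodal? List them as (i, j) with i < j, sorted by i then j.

count = 3; pairs: (0,3), (1,3), (2,4)

α = atan 0.2 = 11.31°;  2α = 22.62°
n_0 = (-0.8433, +0.5375)
n_1 = (-0.9940, +0.1095)
n_2 = (-0.7229, -0.6910)
n_3 = (+0.9288, -0.3705)
n_4 = (+0.8422, +0.5392)
n_5 = (-0.0557, +0.9984)
  (0,1): δ = 153.77°  ·
  (0,2): δ = 103.78°  ·
  (0,3): δ = 10.77°  ✓
  (0,4): δ = 65.14°  ·
  (0,5): δ = 125.71°  ·
  (1,2): δ = 130.00°  ·
  (1,3): δ = 15.46°  ✓
  (1,4): δ = 38.92°  ·
  (1,5): δ = 99.48°  ·
  (2,3): δ = 65.45°  ·
  (2,4): δ = 11.08°  ✓
  (2,5): δ = 49.49°  ·
  (3,4): δ = 125.62°  ·
  (3,5): δ = 65.06°  ·
  (4,5): δ = 119.44°  ·
antipodal pairs: 3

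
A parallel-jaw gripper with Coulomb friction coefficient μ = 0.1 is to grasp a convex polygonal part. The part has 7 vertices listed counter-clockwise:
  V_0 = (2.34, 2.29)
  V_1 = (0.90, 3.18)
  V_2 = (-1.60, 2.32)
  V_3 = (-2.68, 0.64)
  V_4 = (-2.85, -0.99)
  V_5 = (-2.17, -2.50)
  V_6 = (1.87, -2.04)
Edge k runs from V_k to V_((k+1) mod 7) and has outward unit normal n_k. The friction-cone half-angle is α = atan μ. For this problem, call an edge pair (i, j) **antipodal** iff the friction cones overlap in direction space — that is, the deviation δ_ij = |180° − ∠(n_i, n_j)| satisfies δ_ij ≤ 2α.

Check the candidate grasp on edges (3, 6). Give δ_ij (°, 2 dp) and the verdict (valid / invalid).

δ = 0.24°, valid

α = atan 0.1 = 5.71°;  2α = 11.42°
edge 3: e_3 = (-0.17, -1.63);  n_3 = (-0.9946, +0.1037)
edge 6: e_6 = (+0.47, +4.33);  n_6 = (+0.9942, -0.1079)
∠(n_3, n_6) = 179.76°
δ = |180° − 179.76°| = 0.24°
0.24° ≤ 2α = 11.42°  →  valid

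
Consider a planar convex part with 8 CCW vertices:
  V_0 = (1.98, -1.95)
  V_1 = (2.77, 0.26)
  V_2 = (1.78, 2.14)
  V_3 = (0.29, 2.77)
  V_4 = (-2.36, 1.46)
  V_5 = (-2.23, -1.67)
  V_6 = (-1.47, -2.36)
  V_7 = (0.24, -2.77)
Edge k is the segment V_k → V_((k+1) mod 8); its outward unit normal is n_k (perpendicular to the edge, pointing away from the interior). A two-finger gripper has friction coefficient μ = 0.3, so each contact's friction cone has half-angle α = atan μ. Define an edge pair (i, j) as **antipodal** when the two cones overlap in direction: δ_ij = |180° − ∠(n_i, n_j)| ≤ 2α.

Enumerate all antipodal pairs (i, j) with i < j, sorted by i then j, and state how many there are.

count = 6; pairs: (0,4), (1,4), (1,5), (2,5), (2,6), (3,7)

α = atan 0.3 = 16.70°;  2α = 33.40°
n_0 = (+0.9416, -0.3366)
n_1 = (+0.8848, +0.4659)
n_2 = (+0.3894, +0.9211)
n_3 = (-0.4431, +0.8964)
n_4 = (-0.9991, -0.0415)
n_5 = (-0.6722, -0.7404)
n_6 = (-0.2332, -0.9724)
n_7 = (+0.4263, -0.9046)
  (0,1): δ = 132.56°  ·
  (0,2): δ = 93.25°  ·
  (0,3): δ = 44.02°  ·
  (0,4): δ = 22.05°  ✓
  (0,5): δ = 67.43°  ·
  (0,6): δ = 96.19°  ·
  (0,7): δ = 134.90°  ·
  (1,2): δ = 140.69°  ·
  (1,3): δ = 91.47°  ·
  (1,4): δ = 25.39°  ✓
  (1,5): δ = 19.99°  ✓
  (1,6): δ = 48.75°  ·
  (1,7): δ = 87.46°  ·
  (2,3): δ = 130.78°  ·
  (2,4): δ = 64.70°  ·
  (2,5): δ = 19.32°  ✓
  (2,6): δ = 9.44°  ✓
  (2,7): δ = 48.15°  ·
  (3,4): δ = 113.93°  ·
  (3,5): δ = 68.54°  ·
  (3,6): δ = 39.79°  ·
  (3,7): δ = 1.07°  ✓
  (4,5): δ = 134.61°  ·
  (4,6): δ = 105.86°  ·
  (4,7): δ = 67.15°  ·
  (5,6): δ = 151.25°  ·
  (5,7): δ = 112.53°  ·
  (6,7): δ = 141.28°  ·
antipodal pairs: 6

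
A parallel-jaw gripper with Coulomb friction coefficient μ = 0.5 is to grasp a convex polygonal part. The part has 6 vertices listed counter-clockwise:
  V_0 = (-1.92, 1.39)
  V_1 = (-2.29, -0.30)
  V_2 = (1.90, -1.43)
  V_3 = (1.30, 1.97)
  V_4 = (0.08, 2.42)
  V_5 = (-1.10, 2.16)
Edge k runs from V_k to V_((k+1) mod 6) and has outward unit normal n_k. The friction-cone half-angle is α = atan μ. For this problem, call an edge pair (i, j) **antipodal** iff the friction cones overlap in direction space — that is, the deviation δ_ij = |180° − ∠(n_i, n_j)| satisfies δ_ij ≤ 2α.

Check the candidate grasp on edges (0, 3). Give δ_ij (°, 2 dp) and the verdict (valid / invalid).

α = atan 0.5 = 26.57°;  2α = 53.13°
edge 0: e_0 = (-0.37, -1.69);  n_0 = (-0.9769, +0.2139)
edge 3: e_3 = (-1.22, +0.45);  n_3 = (+0.3461, +0.9382)
∠(n_0, n_3) = 97.90°
δ = |180° − 97.90°| = 82.10°
82.10° > 2α = 53.13°  →  invalid

δ = 82.10°, invalid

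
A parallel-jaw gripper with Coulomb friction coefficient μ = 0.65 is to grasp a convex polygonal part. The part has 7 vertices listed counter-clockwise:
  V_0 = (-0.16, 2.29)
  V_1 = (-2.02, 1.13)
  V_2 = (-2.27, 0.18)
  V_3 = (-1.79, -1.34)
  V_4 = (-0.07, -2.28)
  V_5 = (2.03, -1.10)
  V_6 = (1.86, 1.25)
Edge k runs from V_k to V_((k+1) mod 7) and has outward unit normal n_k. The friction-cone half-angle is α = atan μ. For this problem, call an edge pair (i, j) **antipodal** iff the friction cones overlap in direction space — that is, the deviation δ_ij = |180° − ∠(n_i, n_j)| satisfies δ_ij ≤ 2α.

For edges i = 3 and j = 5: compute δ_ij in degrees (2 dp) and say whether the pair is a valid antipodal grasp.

α = atan 0.65 = 33.02°;  2α = 66.05°
edge 3: e_3 = (+1.72, -0.94);  n_3 = (-0.4796, -0.8775)
edge 5: e_5 = (-0.17, +2.35);  n_5 = (+0.9974, +0.0722)
∠(n_3, n_5) = 122.79°
δ = |180° − 122.79°| = 57.21°
57.21° ≤ 2α = 66.05°  →  valid

δ = 57.21°, valid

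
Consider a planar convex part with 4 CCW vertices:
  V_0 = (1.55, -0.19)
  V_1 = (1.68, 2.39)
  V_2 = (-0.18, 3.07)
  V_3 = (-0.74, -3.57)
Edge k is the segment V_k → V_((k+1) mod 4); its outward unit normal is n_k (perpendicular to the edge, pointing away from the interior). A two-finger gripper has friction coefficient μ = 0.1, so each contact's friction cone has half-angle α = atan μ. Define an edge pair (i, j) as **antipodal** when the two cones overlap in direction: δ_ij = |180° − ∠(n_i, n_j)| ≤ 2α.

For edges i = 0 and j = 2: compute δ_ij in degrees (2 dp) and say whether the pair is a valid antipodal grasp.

α = atan 0.1 = 5.71°;  2α = 11.42°
edge 0: e_0 = (+0.13, +2.58);  n_0 = (+0.9987, -0.0503)
edge 2: e_2 = (-0.56, -6.64);  n_2 = (-0.9965, +0.0840)
∠(n_0, n_2) = 178.06°
δ = |180° − 178.06°| = 1.94°
1.94° ≤ 2α = 11.42°  →  valid

δ = 1.94°, valid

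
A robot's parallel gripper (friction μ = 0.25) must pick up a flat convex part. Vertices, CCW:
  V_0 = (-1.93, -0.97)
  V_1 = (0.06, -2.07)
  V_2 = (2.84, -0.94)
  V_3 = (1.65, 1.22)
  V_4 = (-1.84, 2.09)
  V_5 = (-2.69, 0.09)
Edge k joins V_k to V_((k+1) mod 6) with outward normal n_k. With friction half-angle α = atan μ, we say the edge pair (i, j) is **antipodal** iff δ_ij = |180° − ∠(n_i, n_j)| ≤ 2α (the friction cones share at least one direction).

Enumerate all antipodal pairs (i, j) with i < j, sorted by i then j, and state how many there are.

α = atan 0.25 = 14.04°;  2α = 28.07°
n_0 = (-0.4838, -0.8752)
n_1 = (+0.3766, -0.9264)
n_2 = (+0.8759, +0.4825)
n_3 = (+0.2419, +0.9703)
n_4 = (-0.9203, +0.3911)
n_5 = (-0.8127, -0.5827)
  (0,1): δ = 128.95°  ·
  (0,2): δ = 32.22°  ·
  (0,3): δ = 14.93°  ✓
  (0,4): δ = 95.91°  ·
  (0,5): δ = 154.57°  ·
  (1,2): δ = 83.27°  ·
  (1,3): δ = 36.12°  ·
  (1,4): δ = 44.85°  ·
  (1,5): δ = 103.52°  ·
  (2,3): δ = 132.85°  ·
  (2,4): δ = 51.88°  ·
  (2,5): δ = 6.79°  ✓
  (3,4): δ = 99.03°  ·
  (3,5): δ = 40.36°  ·
  (4,5): δ = 121.33°  ·
antipodal pairs: 2

count = 2; pairs: (0,3), (2,5)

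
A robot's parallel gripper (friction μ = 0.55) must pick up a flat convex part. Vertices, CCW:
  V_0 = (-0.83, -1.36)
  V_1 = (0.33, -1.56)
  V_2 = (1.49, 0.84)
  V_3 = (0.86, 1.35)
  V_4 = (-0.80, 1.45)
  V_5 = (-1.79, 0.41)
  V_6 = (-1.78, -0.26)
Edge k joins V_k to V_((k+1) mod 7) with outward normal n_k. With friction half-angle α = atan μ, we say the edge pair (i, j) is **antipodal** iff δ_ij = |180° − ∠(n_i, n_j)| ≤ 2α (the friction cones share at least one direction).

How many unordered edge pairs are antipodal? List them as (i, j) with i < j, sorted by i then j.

α = atan 0.55 = 28.81°;  2α = 57.62°
n_0 = (-0.1699, -0.9855)
n_1 = (+0.9003, -0.4352)
n_2 = (+0.6292, +0.7772)
n_3 = (+0.0601, +0.9982)
n_4 = (-0.7243, +0.6895)
n_5 = (-0.9999, -0.0149)
n_6 = (-0.7568, -0.6536)
  (0,1): δ = 106.01°  ·
  (0,2): δ = 29.21°  ✓
  (0,3): δ = 6.34°  ✓
  (0,4): δ = 56.19°  ✓
  (0,5): δ = 100.64°  ·
  (0,6): δ = 140.60°  ·
  (1,2): δ = 103.19°  ·
  (1,3): δ = 67.65°  ·
  (1,4): δ = 17.79°  ✓
  (1,5): δ = 26.65°  ✓
  (1,6): δ = 66.61°  ·
  (2,3): δ = 144.46°  ·
  (2,4): δ = 94.60°  ·
  (2,5): δ = 50.15°  ✓
  (2,6): δ = 10.19°  ✓
  (3,4): δ = 130.14°  ·
  (3,5): δ = 85.70°  ·
  (3,6): δ = 45.74°  ✓
  (4,5): δ = 135.56°  ·
  (4,6): δ = 95.60°  ·
  (5,6): δ = 140.04°  ·
antipodal pairs: 8

count = 8; pairs: (0,2), (0,3), (0,4), (1,4), (1,5), (2,5), (2,6), (3,6)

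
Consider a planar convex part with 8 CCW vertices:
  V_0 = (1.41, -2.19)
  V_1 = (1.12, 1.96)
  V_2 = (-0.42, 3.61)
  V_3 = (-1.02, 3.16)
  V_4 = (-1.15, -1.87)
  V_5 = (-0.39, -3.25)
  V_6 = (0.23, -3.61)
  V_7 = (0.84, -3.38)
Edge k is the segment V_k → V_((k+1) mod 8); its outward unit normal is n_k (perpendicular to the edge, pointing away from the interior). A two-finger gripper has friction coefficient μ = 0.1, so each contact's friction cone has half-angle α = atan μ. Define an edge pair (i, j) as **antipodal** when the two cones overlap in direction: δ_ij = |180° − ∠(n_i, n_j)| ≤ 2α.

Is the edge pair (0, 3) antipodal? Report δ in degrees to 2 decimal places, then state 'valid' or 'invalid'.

δ = 5.48°, valid

α = atan 0.1 = 5.71°;  2α = 11.42°
edge 0: e_0 = (-0.29, +4.15);  n_0 = (+0.9976, +0.0697)
edge 3: e_3 = (-0.13, -5.03);  n_3 = (-0.9997, +0.0258)
∠(n_0, n_3) = 174.52°
δ = |180° − 174.52°| = 5.48°
5.48° ≤ 2α = 11.42°  →  valid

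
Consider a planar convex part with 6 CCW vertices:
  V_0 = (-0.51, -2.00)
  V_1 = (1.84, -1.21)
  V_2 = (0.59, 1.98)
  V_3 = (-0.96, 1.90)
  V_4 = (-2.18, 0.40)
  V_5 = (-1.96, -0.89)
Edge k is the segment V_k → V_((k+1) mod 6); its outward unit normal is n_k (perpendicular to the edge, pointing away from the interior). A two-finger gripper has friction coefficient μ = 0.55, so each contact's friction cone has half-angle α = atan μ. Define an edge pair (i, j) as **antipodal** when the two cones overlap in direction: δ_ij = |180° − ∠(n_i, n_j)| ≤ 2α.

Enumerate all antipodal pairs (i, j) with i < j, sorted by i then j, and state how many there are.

count = 5; pairs: (0,2), (0,3), (1,4), (1,5), (2,5)

α = atan 0.55 = 28.81°;  2α = 57.62°
n_0 = (+0.3186, -0.9479)
n_1 = (+0.9311, +0.3648)
n_2 = (-0.0515, +0.9987)
n_3 = (-0.7758, +0.6310)
n_4 = (-0.9858, -0.1681)
n_5 = (-0.6079, -0.7940)
  (0,1): δ = 87.18°  ·
  (0,2): δ = 15.63°  ✓
  (0,3): δ = 32.30°  ✓
  (0,4): δ = 81.10°  ·
  (0,5): δ = 123.98°  ·
  (1,2): δ = 108.44°  ·
  (1,3): δ = 60.52°  ·
  (1,4): δ = 11.72°  ✓
  (1,5): δ = 31.17°  ✓
  (2,3): δ = 132.08°  ·
  (2,4): δ = 83.28°  ·
  (2,5): δ = 40.39°  ✓
  (3,4): δ = 131.20°  ·
  (3,5): δ = 88.31°  ·
  (4,5): δ = 137.11°  ·
antipodal pairs: 5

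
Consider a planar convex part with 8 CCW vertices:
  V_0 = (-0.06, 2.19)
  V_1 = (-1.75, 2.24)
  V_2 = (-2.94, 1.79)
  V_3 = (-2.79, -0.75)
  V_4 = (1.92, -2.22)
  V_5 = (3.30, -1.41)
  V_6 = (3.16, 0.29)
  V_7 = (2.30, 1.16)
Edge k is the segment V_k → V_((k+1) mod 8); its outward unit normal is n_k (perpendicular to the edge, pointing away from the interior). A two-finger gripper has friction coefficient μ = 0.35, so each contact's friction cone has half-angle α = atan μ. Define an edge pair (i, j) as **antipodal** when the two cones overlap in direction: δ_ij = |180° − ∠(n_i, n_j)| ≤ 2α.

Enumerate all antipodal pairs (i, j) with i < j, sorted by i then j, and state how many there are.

α = atan 0.35 = 19.29°;  2α = 38.58°
n_0 = (+0.0296, +0.9996)
n_1 = (-0.3537, +0.9354)
n_2 = (-0.9983, -0.0590)
n_3 = (-0.2979, -0.9546)
n_4 = (+0.5062, -0.8624)
n_5 = (+0.9966, +0.0821)
n_6 = (+0.7112, +0.7030)
n_7 = (+0.4000, +0.9165)
  (0,1): δ = 157.59°  ·
  (0,2): δ = 84.93°  ·
  (0,3): δ = 15.64°  ✓
  (0,4): δ = 32.11°  ✓
  (0,5): δ = 96.40°  ·
  (0,6): δ = 136.36°  ·
  (0,7): δ = 158.12°  ·
  (1,2): δ = 107.33°  ·
  (1,3): δ = 38.05°  ✓
  (1,4): δ = 9.70°  ✓
  (1,5): δ = 73.99°  ·
  (1,6): δ = 113.95°  ·
  (1,7): δ = 135.71°  ·
  (2,3): δ = 110.71°  ·
  (2,4): δ = 62.97°  ·
  (2,5): δ = 1.33°  ✓
  (2,6): δ = 41.29°  ·
  (2,7): δ = 63.04°  ·
  (3,4): δ = 132.26°  ·
  (3,5): δ = 67.96°  ·
  (3,6): δ = 28.00°  ✓
  (3,7): δ = 6.25°  ✓
  (4,5): δ = 115.70°  ·
  (4,6): δ = 75.74°  ·
  (4,7): δ = 53.99°  ·
  (5,6): δ = 140.04°  ·
  (5,7): δ = 118.29°  ·
  (6,7): δ = 158.25°  ·
antipodal pairs: 7

count = 7; pairs: (0,3), (0,4), (1,3), (1,4), (2,5), (3,6), (3,7)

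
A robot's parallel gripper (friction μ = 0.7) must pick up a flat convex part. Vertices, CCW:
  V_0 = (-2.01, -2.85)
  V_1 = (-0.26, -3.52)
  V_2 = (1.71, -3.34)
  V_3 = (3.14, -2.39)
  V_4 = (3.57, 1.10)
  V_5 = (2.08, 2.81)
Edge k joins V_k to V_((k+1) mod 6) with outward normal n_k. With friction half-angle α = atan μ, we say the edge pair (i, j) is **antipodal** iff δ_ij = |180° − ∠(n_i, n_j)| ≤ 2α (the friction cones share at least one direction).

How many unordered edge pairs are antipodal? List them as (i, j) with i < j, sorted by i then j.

count = 5; pairs: (0,4), (1,4), (1,5), (2,5), (3,5)

α = atan 0.7 = 34.99°;  2α = 69.98°
n_0 = (-0.3575, -0.9339)
n_1 = (+0.0910, -0.9959)
n_2 = (+0.5534, -0.8329)
n_3 = (+0.9925, -0.1223)
n_4 = (+0.7539, +0.6569)
n_5 = (-0.8105, +0.5857)
  (0,1): δ = 153.83°  ·
  (0,2): δ = 125.45°  ·
  (0,3): δ = 76.07°  ·
  (0,4): δ = 27.98°  ✓
  (0,5): δ = 75.10°  ·
  (1,2): δ = 151.62°  ·
  (1,3): δ = 102.24°  ·
  (1,4): δ = 54.15°  ✓
  (1,5): δ = 48.93°  ✓
  (2,3): δ = 130.62°  ·
  (2,4): δ = 82.53°  ·
  (2,5): δ = 20.55°  ✓
  (3,4): δ = 131.91°  ·
  (3,5): δ = 28.83°  ✓
  (4,5): δ = 76.92°  ·
antipodal pairs: 5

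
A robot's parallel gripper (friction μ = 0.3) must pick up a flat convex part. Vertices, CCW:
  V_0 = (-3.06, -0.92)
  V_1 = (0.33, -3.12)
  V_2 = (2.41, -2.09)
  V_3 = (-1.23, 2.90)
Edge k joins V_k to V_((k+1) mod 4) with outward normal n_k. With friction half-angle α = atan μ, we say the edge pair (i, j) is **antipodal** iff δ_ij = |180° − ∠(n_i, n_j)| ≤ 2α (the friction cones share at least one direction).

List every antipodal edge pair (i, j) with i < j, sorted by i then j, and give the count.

α = atan 0.3 = 16.70°;  2α = 33.40°
n_0 = (-0.5444, -0.8388)
n_1 = (+0.4438, -0.8961)
n_2 = (+0.8079, +0.5893)
n_3 = (-0.9019, +0.4320)
  (0,1): δ = 120.67°  ·
  (0,2): δ = 20.91°  ✓
  (0,3): δ = 97.39°  ·
  (1,2): δ = 80.24°  ·
  (1,3): δ = 38.06°  ·
  (2,3): δ = 61.71°  ·
antipodal pairs: 1

count = 1; pairs: (0,2)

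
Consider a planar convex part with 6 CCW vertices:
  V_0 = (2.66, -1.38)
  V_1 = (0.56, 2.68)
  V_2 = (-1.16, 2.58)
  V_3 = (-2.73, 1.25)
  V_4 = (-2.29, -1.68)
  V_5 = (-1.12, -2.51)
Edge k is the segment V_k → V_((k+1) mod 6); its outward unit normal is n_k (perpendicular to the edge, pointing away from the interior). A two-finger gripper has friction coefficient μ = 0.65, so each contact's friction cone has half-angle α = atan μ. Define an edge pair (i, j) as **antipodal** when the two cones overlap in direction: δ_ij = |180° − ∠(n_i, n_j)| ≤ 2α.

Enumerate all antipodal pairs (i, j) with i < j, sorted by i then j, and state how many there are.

count = 5; pairs: (0,3), (0,4), (1,4), (1,5), (2,5)

α = atan 0.65 = 33.02°;  2α = 66.05°
n_0 = (+0.8882, +0.4594)
n_1 = (-0.0580, +0.9983)
n_2 = (-0.6464, +0.7630)
n_3 = (-0.9889, -0.1485)
n_4 = (-0.5786, -0.8156)
n_5 = (+0.2864, -0.9581)
  (0,1): δ = 114.02°  ·
  (0,2): δ = 77.08°  ·
  (0,3): δ = 18.81°  ✓
  (0,4): δ = 27.30°  ✓
  (0,5): δ = 79.29°  ·
  (1,2): δ = 143.06°  ·
  (1,3): δ = 84.79°  ·
  (1,4): δ = 38.68°  ✓
  (1,5): δ = 13.32°  ✓
  (2,3): δ = 121.73°  ·
  (2,4): δ = 75.62°  ·
  (2,5): δ = 23.63°  ✓
  (3,4): δ = 133.89°  ·
  (3,5): δ = 81.90°  ·
  (4,5): δ = 128.00°  ·
antipodal pairs: 5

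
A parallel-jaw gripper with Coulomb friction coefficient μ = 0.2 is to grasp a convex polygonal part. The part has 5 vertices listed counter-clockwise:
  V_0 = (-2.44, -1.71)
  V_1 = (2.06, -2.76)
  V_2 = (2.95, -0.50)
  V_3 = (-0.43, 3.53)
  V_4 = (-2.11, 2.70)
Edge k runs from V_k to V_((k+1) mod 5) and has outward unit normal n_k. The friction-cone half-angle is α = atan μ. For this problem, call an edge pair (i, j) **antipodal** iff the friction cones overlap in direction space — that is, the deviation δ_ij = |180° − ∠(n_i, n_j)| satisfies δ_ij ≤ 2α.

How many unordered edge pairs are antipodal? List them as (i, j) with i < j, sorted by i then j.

count = 1; pairs: (1,4)

α = atan 0.2 = 11.31°;  2α = 22.62°
n_0 = (-0.2272, -0.9738)
n_1 = (+0.9305, -0.3664)
n_2 = (+0.7662, +0.6426)
n_3 = (-0.4429, +0.8966)
n_4 = (-0.9972, +0.0746)
  (0,1): δ = 98.36°  ·
  (0,2): δ = 36.88°  ·
  (0,3): δ = 39.43°  ·
  (0,4): δ = 98.85°  ·
  (1,2): δ = 118.52°  ·
  (1,3): δ = 42.21°  ·
  (1,4): δ = 17.22°  ✓
  (2,3): δ = 103.70°  ·
  (2,4): δ = 44.27°  ·
  (3,4): δ = 120.57°  ·
antipodal pairs: 1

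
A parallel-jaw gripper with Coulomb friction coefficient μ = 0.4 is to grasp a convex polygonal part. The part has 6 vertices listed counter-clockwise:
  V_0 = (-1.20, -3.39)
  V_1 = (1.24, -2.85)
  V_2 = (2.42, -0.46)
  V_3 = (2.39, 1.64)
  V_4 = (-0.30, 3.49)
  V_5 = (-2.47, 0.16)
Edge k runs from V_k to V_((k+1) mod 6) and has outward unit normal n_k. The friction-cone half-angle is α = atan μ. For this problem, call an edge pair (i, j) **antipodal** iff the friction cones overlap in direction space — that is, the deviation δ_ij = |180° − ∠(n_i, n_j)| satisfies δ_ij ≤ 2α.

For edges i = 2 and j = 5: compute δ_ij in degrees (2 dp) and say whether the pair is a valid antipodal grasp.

δ = 18.87°, valid

α = atan 0.4 = 21.80°;  2α = 43.60°
edge 2: e_2 = (-0.03, +2.10);  n_2 = (+0.9999, +0.0143)
edge 5: e_5 = (+1.27, -3.55);  n_5 = (-0.9416, -0.3368)
∠(n_2, n_5) = 161.13°
δ = |180° − 161.13°| = 18.87°
18.87° ≤ 2α = 43.60°  →  valid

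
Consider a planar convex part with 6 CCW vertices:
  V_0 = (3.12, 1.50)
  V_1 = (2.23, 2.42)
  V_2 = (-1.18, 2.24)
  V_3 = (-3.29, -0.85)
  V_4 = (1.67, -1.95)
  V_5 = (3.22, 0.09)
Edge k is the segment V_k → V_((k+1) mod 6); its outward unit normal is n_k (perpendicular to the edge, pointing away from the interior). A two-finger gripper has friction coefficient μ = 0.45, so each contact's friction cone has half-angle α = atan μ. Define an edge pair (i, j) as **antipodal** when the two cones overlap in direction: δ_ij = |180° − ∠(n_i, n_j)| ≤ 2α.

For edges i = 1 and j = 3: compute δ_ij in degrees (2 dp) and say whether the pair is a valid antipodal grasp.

α = atan 0.45 = 24.23°;  2α = 48.46°
edge 1: e_1 = (-3.41, -0.18);  n_1 = (-0.0527, +0.9986)
edge 3: e_3 = (+4.96, -1.10);  n_3 = (-0.2165, -0.9763)
∠(n_1, n_3) = 164.47°
δ = |180° − 164.47°| = 15.53°
15.53° ≤ 2α = 48.46°  →  valid

δ = 15.53°, valid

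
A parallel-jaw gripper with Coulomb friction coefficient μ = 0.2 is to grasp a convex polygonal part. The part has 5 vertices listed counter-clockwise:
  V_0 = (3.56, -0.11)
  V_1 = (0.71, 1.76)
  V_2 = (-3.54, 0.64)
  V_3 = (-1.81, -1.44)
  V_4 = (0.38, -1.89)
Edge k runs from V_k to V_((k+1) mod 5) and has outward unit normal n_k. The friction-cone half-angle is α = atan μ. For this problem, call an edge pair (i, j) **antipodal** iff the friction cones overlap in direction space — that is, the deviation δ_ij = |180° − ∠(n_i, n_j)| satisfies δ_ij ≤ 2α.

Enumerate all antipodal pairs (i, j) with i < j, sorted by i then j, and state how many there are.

α = atan 0.2 = 11.31°;  2α = 22.62°
n_0 = (+0.5486, +0.8361)
n_1 = (-0.2548, +0.9670)
n_2 = (-0.7688, -0.6395)
n_3 = (-0.2013, -0.9795)
n_4 = (+0.4884, -0.8726)
  (0,1): δ = 131.97°  ·
  (0,2): δ = 16.98°  ✓
  (0,3): δ = 21.66°  ✓
  (0,4): δ = 62.51°  ·
  (1,2): δ = 65.01°  ·
  (1,3): δ = 26.37°  ·
  (1,4): δ = 14.47°  ✓
  (2,3): δ = 141.36°  ·
  (2,4): δ = 100.51°  ·
  (3,4): δ = 139.15°  ·
antipodal pairs: 3

count = 3; pairs: (0,2), (0,3), (1,4)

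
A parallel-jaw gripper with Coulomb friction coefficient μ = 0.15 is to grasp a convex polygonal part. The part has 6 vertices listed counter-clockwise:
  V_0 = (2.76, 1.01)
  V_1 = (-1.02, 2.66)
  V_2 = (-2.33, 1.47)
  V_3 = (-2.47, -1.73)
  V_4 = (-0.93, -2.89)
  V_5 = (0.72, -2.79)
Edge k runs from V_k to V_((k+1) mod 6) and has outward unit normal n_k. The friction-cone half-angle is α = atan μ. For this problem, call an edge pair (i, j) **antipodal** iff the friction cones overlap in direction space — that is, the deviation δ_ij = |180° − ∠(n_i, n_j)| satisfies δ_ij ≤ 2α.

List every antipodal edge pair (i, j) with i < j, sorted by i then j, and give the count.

α = atan 0.15 = 8.53°;  2α = 17.06°
n_0 = (+0.4001, +0.9165)
n_1 = (-0.6724, +0.7402)
n_2 = (-0.9990, +0.0437)
n_3 = (-0.6017, -0.7988)
n_4 = (+0.0605, -0.9982)
n_5 = (+0.8811, -0.4730)
  (0,1): δ = 114.17°  ·
  (0,2): δ = 68.92°  ·
  (0,3): δ = 13.41°  ✓
  (0,4): δ = 27.05°  ·
  (0,5): δ = 85.35°  ·
  (1,2): δ = 134.76°  ·
  (1,3): δ = 79.24°  ·
  (1,4): δ = 38.78°  ·
  (1,5): δ = 19.52°  ·
  (2,3): δ = 124.48°  ·
  (2,4): δ = 84.03°  ·
  (2,5): δ = 25.72°  ·
  (3,4): δ = 139.54°  ·
  (3,5): δ = 81.24°  ·
  (4,5): δ = 121.70°  ·
antipodal pairs: 1

count = 1; pairs: (0,3)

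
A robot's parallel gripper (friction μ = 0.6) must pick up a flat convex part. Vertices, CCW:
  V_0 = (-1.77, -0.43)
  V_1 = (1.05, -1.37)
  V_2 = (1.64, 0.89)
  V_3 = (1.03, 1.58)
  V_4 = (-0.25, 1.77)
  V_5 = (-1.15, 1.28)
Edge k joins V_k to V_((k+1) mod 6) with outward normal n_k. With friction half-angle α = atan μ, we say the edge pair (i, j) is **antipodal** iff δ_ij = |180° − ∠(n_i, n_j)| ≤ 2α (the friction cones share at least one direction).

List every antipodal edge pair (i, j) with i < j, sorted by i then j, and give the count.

count = 6; pairs: (0,2), (0,3), (0,4), (1,4), (1,5), (2,5)

α = atan 0.6 = 30.96°;  2α = 61.93°
n_0 = (-0.3162, -0.9487)
n_1 = (+0.9676, -0.2526)
n_2 = (+0.7492, +0.6623)
n_3 = (+0.1468, +0.9892)
n_4 = (-0.4782, +0.8783)
n_5 = (-0.9401, +0.3409)
  (0,1): δ = 86.20°  ·
  (0,2): δ = 30.09°  ✓
  (0,3): δ = 9.99°  ✓
  (0,4): δ = 47.00°  ✓
  (0,5): δ = 88.51°  ·
  (1,2): δ = 123.89°  ·
  (1,3): δ = 83.81°  ·
  (1,4): δ = 46.80°  ✓
  (1,5): δ = 5.30°  ✓
  (2,3): δ = 139.92°  ·
  (2,4): δ = 102.91°  ·
  (2,5): δ = 61.41°  ✓
  (3,4): δ = 142.99°  ·
  (3,5): δ = 101.49°  ·
  (4,5): δ = 138.50°  ·
antipodal pairs: 6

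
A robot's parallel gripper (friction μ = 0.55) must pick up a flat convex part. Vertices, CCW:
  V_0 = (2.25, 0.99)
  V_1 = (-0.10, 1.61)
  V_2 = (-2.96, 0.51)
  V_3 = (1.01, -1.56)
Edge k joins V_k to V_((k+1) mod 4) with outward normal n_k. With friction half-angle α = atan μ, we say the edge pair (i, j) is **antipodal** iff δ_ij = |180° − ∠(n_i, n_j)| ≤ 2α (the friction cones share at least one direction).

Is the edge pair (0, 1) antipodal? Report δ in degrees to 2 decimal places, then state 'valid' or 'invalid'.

α = atan 0.55 = 28.81°;  2α = 57.62°
edge 0: e_0 = (-2.35, +0.62);  n_0 = (+0.2551, +0.9669)
edge 1: e_1 = (-2.86, -1.10);  n_1 = (-0.3590, +0.9333)
∠(n_0, n_1) = 35.82°
δ = |180° − 35.82°| = 144.18°
144.18° > 2α = 57.62°  →  invalid

δ = 144.18°, invalid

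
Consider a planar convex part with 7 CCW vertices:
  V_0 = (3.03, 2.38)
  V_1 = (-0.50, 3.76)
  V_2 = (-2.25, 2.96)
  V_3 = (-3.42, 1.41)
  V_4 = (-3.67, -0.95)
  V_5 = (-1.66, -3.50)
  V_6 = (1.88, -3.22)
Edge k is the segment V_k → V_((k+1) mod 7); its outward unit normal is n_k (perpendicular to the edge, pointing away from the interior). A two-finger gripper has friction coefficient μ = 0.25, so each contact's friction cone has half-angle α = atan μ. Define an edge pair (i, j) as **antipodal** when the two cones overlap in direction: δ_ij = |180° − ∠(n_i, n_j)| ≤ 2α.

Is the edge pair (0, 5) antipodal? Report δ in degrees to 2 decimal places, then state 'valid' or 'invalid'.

δ = 25.87°, valid

α = atan 0.25 = 14.04°;  2α = 28.07°
edge 0: e_0 = (-3.53, +1.38);  n_0 = (+0.3641, +0.9314)
edge 5: e_5 = (+3.54, +0.28);  n_5 = (+0.0788, -0.9969)
∠(n_0, n_5) = 154.13°
δ = |180° − 154.13°| = 25.87°
25.87° ≤ 2α = 28.07°  →  valid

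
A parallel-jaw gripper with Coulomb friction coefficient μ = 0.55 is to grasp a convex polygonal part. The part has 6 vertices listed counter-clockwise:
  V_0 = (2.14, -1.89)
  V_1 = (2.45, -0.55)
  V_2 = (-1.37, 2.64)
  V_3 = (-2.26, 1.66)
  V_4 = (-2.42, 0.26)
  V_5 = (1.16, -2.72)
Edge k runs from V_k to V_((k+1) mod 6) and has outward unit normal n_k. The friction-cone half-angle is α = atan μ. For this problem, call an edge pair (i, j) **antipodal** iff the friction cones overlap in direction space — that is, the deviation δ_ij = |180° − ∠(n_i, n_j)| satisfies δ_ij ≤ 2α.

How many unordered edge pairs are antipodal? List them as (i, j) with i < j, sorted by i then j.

α = atan 0.55 = 28.81°;  2α = 57.62°
n_0 = (+0.9743, -0.2254)
n_1 = (+0.6410, +0.7676)
n_2 = (-0.7403, +0.6723)
n_3 = (-0.9935, +0.1135)
n_4 = (-0.6398, -0.7686)
n_5 = (+0.6463, -0.7631)
  (0,1): δ = 116.84°  ·
  (0,2): δ = 29.22°  ✓
  (0,3): δ = 6.51°  ✓
  (0,4): δ = 63.25°  ·
  (0,5): δ = 143.29°  ·
  (1,2): δ = 92.38°  ·
  (1,3): δ = 56.66°  ✓
  (1,4): δ = 0.09°  ✓
  (1,5): δ = 80.13°  ·
  (2,3): δ = 144.28°  ·
  (2,4): δ = 87.53°  ·
  (2,5): δ = 7.49°  ✓
  (3,4): δ = 123.25°  ·
  (3,5): δ = 43.22°  ✓
  (4,5): δ = 99.96°  ·
antipodal pairs: 6

count = 6; pairs: (0,2), (0,3), (1,3), (1,4), (2,5), (3,5)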